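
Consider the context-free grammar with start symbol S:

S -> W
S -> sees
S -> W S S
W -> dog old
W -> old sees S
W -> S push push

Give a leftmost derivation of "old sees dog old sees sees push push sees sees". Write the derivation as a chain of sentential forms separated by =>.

S => W => old sees S => old sees W S S => old sees S push push S S => old sees W S S push push S S => old sees dog old S S push push S S => old sees dog old sees S push push S S => old sees dog old sees sees push push S S => old sees dog old sees sees push push sees S => old sees dog old sees sees push push sees sees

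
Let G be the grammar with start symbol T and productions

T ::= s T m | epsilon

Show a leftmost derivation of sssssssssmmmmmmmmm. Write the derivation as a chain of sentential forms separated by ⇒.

T ⇒ sTm ⇒ ssTmm ⇒ sssTmmm ⇒ ssssTmmmm ⇒ sssssTmmmmm ⇒ ssssssTmmmmmm ⇒ sssssssTmmmmmmm ⇒ ssssssssTmmmmmmmm ⇒ sssssssssTmmmmmmmmm ⇒ sssssssssmmmmmmmmm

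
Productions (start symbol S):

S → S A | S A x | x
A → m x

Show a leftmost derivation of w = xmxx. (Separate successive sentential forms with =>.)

S => SAx => xAx => xmxx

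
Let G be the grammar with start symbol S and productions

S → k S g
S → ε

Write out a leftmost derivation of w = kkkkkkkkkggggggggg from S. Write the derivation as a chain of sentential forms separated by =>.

S => kSg   [S → k S g]
kSg => kkSgg   [S → k S g]
kkSgg => kkkSggg   [S → k S g]
kkkSggg => kkkkSgggg   [S → k S g]
kkkkSgggg => kkkkkSggggg   [S → k S g]
kkkkkSggggg => kkkkkkSgggggg   [S → k S g]
kkkkkkSgggggg => kkkkkkkSggggggg   [S → k S g]
kkkkkkkSggggggg => kkkkkkkkSgggggggg   [S → k S g]
kkkkkkkkSgggggggg => kkkkkkkkkSggggggggg   [S → k S g]
kkkkkkkkkSggggggggg => kkkkkkkkkggggggggg   [S → ε]

S => kSg => kkSgg => kkkSggg => kkkkSgggg => kkkkkSggggg => kkkkkkSgggggg => kkkkkkkSggggggg => kkkkkkkkSgggggggg => kkkkkkkkkSggggggggg => kkkkkkkkkggggggggg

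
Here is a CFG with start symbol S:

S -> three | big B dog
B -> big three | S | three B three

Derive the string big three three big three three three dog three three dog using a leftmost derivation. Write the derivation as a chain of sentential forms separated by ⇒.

S ⇒ big B dog   [S -> big B dog]
big B dog ⇒ big three B three dog   [B -> three B three]
big three B three dog ⇒ big three three B three three dog   [B -> three B three]
big three three B three three dog ⇒ big three three S three three dog   [B -> S]
big three three S three three dog ⇒ big three three big B dog three three dog   [S -> big B dog]
big three three big B dog three three dog ⇒ big three three big three B three dog three three dog   [B -> three B three]
big three three big three B three dog three three dog ⇒ big three three big three S three dog three three dog   [B -> S]
big three three big three S three dog three three dog ⇒ big three three big three three three dog three three dog   [S -> three]

S ⇒ big B dog ⇒ big three B three dog ⇒ big three three B three three dog ⇒ big three three S three three dog ⇒ big three three big B dog three three dog ⇒ big three three big three B three dog three three dog ⇒ big three three big three S three dog three three dog ⇒ big three three big three three three dog three three dog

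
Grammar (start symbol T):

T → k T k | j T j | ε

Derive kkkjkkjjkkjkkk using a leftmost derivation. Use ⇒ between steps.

T ⇒ kTk   [T → k T k]
kTk ⇒ kkTkk   [T → k T k]
kkTkk ⇒ kkkTkkk   [T → k T k]
kkkTkkk ⇒ kkkjTjkkk   [T → j T j]
kkkjTjkkk ⇒ kkkjkTkjkkk   [T → k T k]
kkkjkTkjkkk ⇒ kkkjkkTkkjkkk   [T → k T k]
kkkjkkTkkjkkk ⇒ kkkjkkjTjkkjkkk   [T → j T j]
kkkjkkjTjkkjkkk ⇒ kkkjkkjjkkjkkk   [T → ε]

T⇒kTk⇒kkTkk⇒kkkTkkk⇒kkkjTjkkk⇒kkkjkTkjkkk⇒kkkjkkTkkjkkk⇒kkkjkkjTjkkjkkk⇒kkkjkkjjkkjkkk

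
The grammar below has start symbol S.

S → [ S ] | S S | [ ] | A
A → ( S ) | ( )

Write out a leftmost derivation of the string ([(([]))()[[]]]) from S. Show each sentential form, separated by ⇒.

S ⇒ A   [S → A]
A ⇒ (S)   [A → ( S )]
(S) ⇒ ([S])   [S → [ S ]]
([S]) ⇒ ([SS])   [S → S S]
([SS]) ⇒ ([SSS])   [S → S S]
([SSS]) ⇒ ([ASS])   [S → A]
([ASS]) ⇒ ([(S)SS])   [A → ( S )]
([(S)SS]) ⇒ ([(A)SS])   [S → A]
([(A)SS]) ⇒ ([((S))SS])   [A → ( S )]
([((S))SS]) ⇒ ([(([]))SS])   [S → [ ]]
([(([]))SS]) ⇒ ([(([]))AS])   [S → A]
([(([]))AS]) ⇒ ([(([]))()S])   [A → ( )]
([(([]))()S]) ⇒ ([(([]))()[S]])   [S → [ S ]]
([(([]))()[S]]) ⇒ ([(([]))()[[]]])   [S → [ ]]

S ⇒ A ⇒ (S) ⇒ ([S]) ⇒ ([SS]) ⇒ ([SSS]) ⇒ ([ASS]) ⇒ ([(S)SS]) ⇒ ([(A)SS]) ⇒ ([((S))SS]) ⇒ ([(([]))SS]) ⇒ ([(([]))AS]) ⇒ ([(([]))()S]) ⇒ ([(([]))()[S]]) ⇒ ([(([]))()[[]]])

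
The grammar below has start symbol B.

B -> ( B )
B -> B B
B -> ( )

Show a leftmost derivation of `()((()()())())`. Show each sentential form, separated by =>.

B => BB => ()B => ()(B) => ()(BB) => ()((B)B) => ()((BB)B) => ()((()B)B) => ()((()BB)B) => ()((()()B)B) => ()((()()())B) => ()((()()())())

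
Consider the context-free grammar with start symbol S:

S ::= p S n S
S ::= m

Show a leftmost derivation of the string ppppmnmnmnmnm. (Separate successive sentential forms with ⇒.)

S ⇒ pSnS ⇒ ppSnSnS ⇒ pppSnSnSnS ⇒ ppppSnSnSnSnS ⇒ ppppmnSnSnSnS ⇒ ppppmnmnSnSnS ⇒ ppppmnmnmnSnS ⇒ ppppmnmnmnmnS ⇒ ppppmnmnmnmnm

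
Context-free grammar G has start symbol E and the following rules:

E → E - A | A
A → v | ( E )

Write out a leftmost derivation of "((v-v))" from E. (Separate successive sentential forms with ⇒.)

E ⇒ A   [E → A]
A ⇒ (E)   [A → ( E )]
(E) ⇒ (A)   [E → A]
(A) ⇒ ((E))   [A → ( E )]
((E)) ⇒ ((E-A))   [E → E - A]
((E-A)) ⇒ ((A-A))   [E → A]
((A-A)) ⇒ ((v-A))   [A → v]
((v-A)) ⇒ ((v-v))   [A → v]

E⇒A⇒(E)⇒(A)⇒((E))⇒((E-A))⇒((A-A))⇒((v-A))⇒((v-v))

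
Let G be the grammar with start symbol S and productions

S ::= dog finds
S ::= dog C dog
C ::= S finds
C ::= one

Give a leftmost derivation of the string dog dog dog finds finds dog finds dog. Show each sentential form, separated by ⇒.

S ⇒ dog C dog ⇒ dog S finds dog ⇒ dog dog C dog finds dog ⇒ dog dog S finds dog finds dog ⇒ dog dog dog finds finds dog finds dog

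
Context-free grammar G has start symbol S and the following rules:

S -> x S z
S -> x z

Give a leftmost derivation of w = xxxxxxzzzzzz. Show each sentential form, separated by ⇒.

S⇒xSz⇒xxSzz⇒xxxSzzz⇒xxxxSzzzz⇒xxxxxSzzzzz⇒xxxxxxzzzzzz

S ⇒ xSz   [S -> x S z]
xSz ⇒ xxSzz   [S -> x S z]
xxSzz ⇒ xxxSzzz   [S -> x S z]
xxxSzzz ⇒ xxxxSzzzz   [S -> x S z]
xxxxSzzzz ⇒ xxxxxSzzzzz   [S -> x S z]
xxxxxSzzzzz ⇒ xxxxxxzzzzzz   [S -> x z]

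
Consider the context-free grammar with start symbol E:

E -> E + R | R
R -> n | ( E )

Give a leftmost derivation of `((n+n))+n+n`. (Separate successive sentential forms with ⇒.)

E ⇒ E+R ⇒ E+R+R ⇒ R+R+R ⇒ (E)+R+R ⇒ (R)+R+R ⇒ ((E))+R+R ⇒ ((E+R))+R+R ⇒ ((R+R))+R+R ⇒ ((n+R))+R+R ⇒ ((n+n))+R+R ⇒ ((n+n))+n+R ⇒ ((n+n))+n+n

E ⇒ E+R   [E -> E + R]
E+R ⇒ E+R+R   [E -> E + R]
E+R+R ⇒ R+R+R   [E -> R]
R+R+R ⇒ (E)+R+R   [R -> ( E )]
(E)+R+R ⇒ (R)+R+R   [E -> R]
(R)+R+R ⇒ ((E))+R+R   [R -> ( E )]
((E))+R+R ⇒ ((E+R))+R+R   [E -> E + R]
((E+R))+R+R ⇒ ((R+R))+R+R   [E -> R]
((R+R))+R+R ⇒ ((n+R))+R+R   [R -> n]
((n+R))+R+R ⇒ ((n+n))+R+R   [R -> n]
((n+n))+R+R ⇒ ((n+n))+n+R   [R -> n]
((n+n))+n+R ⇒ ((n+n))+n+n   [R -> n]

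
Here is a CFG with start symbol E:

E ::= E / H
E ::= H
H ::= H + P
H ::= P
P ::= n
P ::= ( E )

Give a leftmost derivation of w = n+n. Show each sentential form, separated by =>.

E => H   [E ::= H]
H => H+P   [H ::= H + P]
H+P => P+P   [H ::= P]
P+P => n+P   [P ::= n]
n+P => n+n   [P ::= n]

E => H => H+P => P+P => n+P => n+n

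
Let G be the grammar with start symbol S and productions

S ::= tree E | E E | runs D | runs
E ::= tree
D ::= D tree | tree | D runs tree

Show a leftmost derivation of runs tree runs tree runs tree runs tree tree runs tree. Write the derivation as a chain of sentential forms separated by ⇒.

S ⇒ runs D ⇒ runs D runs tree ⇒ runs D tree runs tree ⇒ runs D runs tree tree runs tree ⇒ runs D runs tree runs tree tree runs tree ⇒ runs D runs tree runs tree runs tree tree runs tree ⇒ runs tree runs tree runs tree runs tree tree runs tree

S ⇒ runs D   [S ::= runs D]
runs D ⇒ runs D runs tree   [D ::= D runs tree]
runs D runs tree ⇒ runs D tree runs tree   [D ::= D tree]
runs D tree runs tree ⇒ runs D runs tree tree runs tree   [D ::= D runs tree]
runs D runs tree tree runs tree ⇒ runs D runs tree runs tree tree runs tree   [D ::= D runs tree]
runs D runs tree runs tree tree runs tree ⇒ runs D runs tree runs tree runs tree tree runs tree   [D ::= D runs tree]
runs D runs tree runs tree runs tree tree runs tree ⇒ runs tree runs tree runs tree runs tree tree runs tree   [D ::= tree]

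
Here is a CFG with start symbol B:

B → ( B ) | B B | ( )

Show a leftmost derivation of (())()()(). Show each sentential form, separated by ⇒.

B ⇒ BB ⇒ BBB ⇒ BBBB ⇒ (B)BBB ⇒ (())BBB ⇒ (())()BB ⇒ (())()()B ⇒ (())()()()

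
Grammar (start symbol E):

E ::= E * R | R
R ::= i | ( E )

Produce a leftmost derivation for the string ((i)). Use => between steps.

E => R   [E ::= R]
R => (E)   [R ::= ( E )]
(E) => (R)   [E ::= R]
(R) => ((E))   [R ::= ( E )]
((E)) => ((R))   [E ::= R]
((R)) => ((i))   [R ::= i]

E => R => (E) => (R) => ((E)) => ((R)) => ((i))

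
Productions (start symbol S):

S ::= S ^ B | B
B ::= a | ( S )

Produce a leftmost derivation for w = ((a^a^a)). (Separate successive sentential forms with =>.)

S => B   [S ::= B]
B => (S)   [B ::= ( S )]
(S) => (B)   [S ::= B]
(B) => ((S))   [B ::= ( S )]
((S)) => ((S^B))   [S ::= S ^ B]
((S^B)) => ((S^B^B))   [S ::= S ^ B]
((S^B^B)) => ((B^B^B))   [S ::= B]
((B^B^B)) => ((a^B^B))   [B ::= a]
((a^B^B)) => ((a^a^B))   [B ::= a]
((a^a^B)) => ((a^a^a))   [B ::= a]

S=>B=>(S)=>(B)=>((S))=>((S^B))=>((S^B^B))=>((B^B^B))=>((a^B^B))=>((a^a^B))=>((a^a^a))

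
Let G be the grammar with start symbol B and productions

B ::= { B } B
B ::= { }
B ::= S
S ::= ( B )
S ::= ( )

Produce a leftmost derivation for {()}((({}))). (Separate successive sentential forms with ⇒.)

B ⇒ {B}B ⇒ {S}B ⇒ {()}B ⇒ {()}S ⇒ {()}(B) ⇒ {()}(S) ⇒ {()}((B)) ⇒ {()}((S)) ⇒ {()}(((B))) ⇒ {()}((({})))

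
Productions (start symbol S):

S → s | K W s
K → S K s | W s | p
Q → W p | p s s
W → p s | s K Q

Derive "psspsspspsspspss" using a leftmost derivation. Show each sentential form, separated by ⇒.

S ⇒ KWs   [S → K W s]
KWs ⇒ SKsWs   [K → S K s]
SKsWs ⇒ KWsKsWs   [S → K W s]
KWsKsWs ⇒ SKsWsKsWs   [K → S K s]
SKsWsKsWs ⇒ KWsKsWsKsWs   [S → K W s]
KWsKsWsKsWs ⇒ WsWsKsWsKsWs   [K → W s]
WsWsKsWsKsWs ⇒ pssWsKsWsKsWs   [W → p s]
pssWsKsWsKsWs ⇒ psspssKsWsKsWs   [W → p s]
psspssKsWsKsWs ⇒ psspsspsWsKsWs   [K → p]
psspsspsWsKsWs ⇒ psspsspspssKsWs   [W → p s]
psspsspspssKsWs ⇒ psspsspspsspsWs   [K → p]
psspsspspsspsWs ⇒ psspsspspsspspss   [W → p s]

S ⇒ KWs ⇒ SKsWs ⇒ KWsKsWs ⇒ SKsWsKsWs ⇒ KWsKsWsKsWs ⇒ WsWsKsWsKsWs ⇒ pssWsKsWsKsWs ⇒ psspssKsWsKsWs ⇒ psspsspsWsKsWs ⇒ psspsspspssKsWs ⇒ psspsspspsspsWs ⇒ psspsspspsspspss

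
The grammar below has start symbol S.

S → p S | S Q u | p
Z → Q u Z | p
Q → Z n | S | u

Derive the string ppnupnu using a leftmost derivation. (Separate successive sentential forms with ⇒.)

S ⇒ SQu   [S → S Q u]
SQu ⇒ pQu   [S → p]
pQu ⇒ pZnu   [Q → Z n]
pZnu ⇒ pQuZnu   [Z → Q u Z]
pQuZnu ⇒ pZnuZnu   [Q → Z n]
pZnuZnu ⇒ ppnuZnu   [Z → p]
ppnuZnu ⇒ ppnupnu   [Z → p]

S ⇒ SQu ⇒ pQu ⇒ pZnu ⇒ pQuZnu ⇒ pZnuZnu ⇒ ppnuZnu ⇒ ppnupnu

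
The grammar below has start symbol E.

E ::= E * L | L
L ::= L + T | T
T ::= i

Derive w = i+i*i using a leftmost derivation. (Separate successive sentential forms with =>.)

E => E*L   [E ::= E * L]
E*L => L*L   [E ::= L]
L*L => L+T*L   [L ::= L + T]
L+T*L => T+T*L   [L ::= T]
T+T*L => i+T*L   [T ::= i]
i+T*L => i+i*L   [T ::= i]
i+i*L => i+i*T   [L ::= T]
i+i*T => i+i*i   [T ::= i]

E => E*L => L*L => L+T*L => T+T*L => i+T*L => i+i*L => i+i*T => i+i*i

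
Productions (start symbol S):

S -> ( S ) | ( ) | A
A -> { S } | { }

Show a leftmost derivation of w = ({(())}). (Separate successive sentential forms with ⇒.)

S ⇒ (S)   [S -> ( S )]
(S) ⇒ (A)   [S -> A]
(A) ⇒ ({S})   [A -> { S }]
({S}) ⇒ ({(S)})   [S -> ( S )]
({(S)}) ⇒ ({(())})   [S -> ( )]

S ⇒ (S) ⇒ (A) ⇒ ({S}) ⇒ ({(S)}) ⇒ ({(())})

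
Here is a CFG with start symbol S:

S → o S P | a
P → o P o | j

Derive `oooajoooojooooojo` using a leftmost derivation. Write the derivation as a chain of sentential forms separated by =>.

S => oSP => ooSPP => oooSPPP => oooaPPP => oooajPP => oooajoPoP => oooajooPooP => oooajoooPoooP => oooajooooPooooP => oooajoooojooooP => oooajoooojoooooPo => oooajoooojooooojo

S => oSP   [S → o S P]
oSP => ooSPP   [S → o S P]
ooSPP => oooSPPP   [S → o S P]
oooSPPP => oooaPPP   [S → a]
oooaPPP => oooajPP   [P → j]
oooajPP => oooajoPoP   [P → o P o]
oooajoPoP => oooajooPooP   [P → o P o]
oooajooPooP => oooajoooPoooP   [P → o P o]
oooajoooPoooP => oooajooooPooooP   [P → o P o]
oooajooooPooooP => oooajoooojooooP   [P → j]
oooajoooojooooP => oooajoooojoooooPo   [P → o P o]
oooajoooojoooooPo => oooajoooojooooojo   [P → j]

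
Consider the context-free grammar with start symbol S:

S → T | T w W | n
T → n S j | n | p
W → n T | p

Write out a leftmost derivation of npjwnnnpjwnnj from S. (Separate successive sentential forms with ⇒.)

S ⇒ TwW   [S → T w W]
TwW ⇒ nSjwW   [T → n S j]
nSjwW ⇒ nTjwW   [S → T]
nTjwW ⇒ npjwW   [T → p]
npjwW ⇒ npjwnT   [W → n T]
npjwnT ⇒ npjwnnSj   [T → n S j]
npjwnnSj ⇒ npjwnnTwWj   [S → T w W]
npjwnnTwWj ⇒ npjwnnnSjwWj   [T → n S j]
npjwnnnSjwWj ⇒ npjwnnnTjwWj   [S → T]
npjwnnnTjwWj ⇒ npjwnnnpjwWj   [T → p]
npjwnnnpjwWj ⇒ npjwnnnpjwnTj   [W → n T]
npjwnnnpjwnTj ⇒ npjwnnnpjwnnj   [T → n]

S ⇒ TwW ⇒ nSjwW ⇒ nTjwW ⇒ npjwW ⇒ npjwnT ⇒ npjwnnSj ⇒ npjwnnTwWj ⇒ npjwnnnSjwWj ⇒ npjwnnnTjwWj ⇒ npjwnnnpjwWj ⇒ npjwnnnpjwnTj ⇒ npjwnnnpjwnnj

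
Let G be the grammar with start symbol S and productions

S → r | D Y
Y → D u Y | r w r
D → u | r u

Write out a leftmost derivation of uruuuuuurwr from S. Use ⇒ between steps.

S⇒DY⇒uY⇒uDuY⇒uruuY⇒uruuDuY⇒uruuuuY⇒uruuuuDuY⇒uruuuuuuY⇒uruuuuuurwr

S ⇒ DY   [S → D Y]
DY ⇒ uY   [D → u]
uY ⇒ uDuY   [Y → D u Y]
uDuY ⇒ uruuY   [D → r u]
uruuY ⇒ uruuDuY   [Y → D u Y]
uruuDuY ⇒ uruuuuY   [D → u]
uruuuuY ⇒ uruuuuDuY   [Y → D u Y]
uruuuuDuY ⇒ uruuuuuuY   [D → u]
uruuuuuuY ⇒ uruuuuuurwr   [Y → r w r]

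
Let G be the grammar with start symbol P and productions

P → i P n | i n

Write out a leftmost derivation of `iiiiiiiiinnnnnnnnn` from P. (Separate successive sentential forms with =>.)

P => iPn   [P → i P n]
iPn => iiPnn   [P → i P n]
iiPnn => iiiPnnn   [P → i P n]
iiiPnnn => iiiiPnnnn   [P → i P n]
iiiiPnnnn => iiiiiPnnnnn   [P → i P n]
iiiiiPnnnnn => iiiiiiPnnnnnn   [P → i P n]
iiiiiiPnnnnnn => iiiiiiiPnnnnnnn   [P → i P n]
iiiiiiiPnnnnnnn => iiiiiiiiPnnnnnnnn   [P → i P n]
iiiiiiiiPnnnnnnnn => iiiiiiiiinnnnnnnnn   [P → i n]

P => iPn => iiPnn => iiiPnnn => iiiiPnnnn => iiiiiPnnnnn => iiiiiiPnnnnnn => iiiiiiiPnnnnnnn => iiiiiiiiPnnnnnnnn => iiiiiiiiinnnnnnnnn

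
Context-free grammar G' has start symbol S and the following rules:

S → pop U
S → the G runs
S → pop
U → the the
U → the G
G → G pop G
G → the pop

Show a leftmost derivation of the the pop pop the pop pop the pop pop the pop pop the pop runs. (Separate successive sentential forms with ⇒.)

S ⇒ the G runs ⇒ the G pop G runs ⇒ the G pop G pop G runs ⇒ the G pop G pop G pop G runs ⇒ the the pop pop G pop G pop G runs ⇒ the the pop pop G pop G pop G pop G runs ⇒ the the pop pop the pop pop G pop G pop G runs ⇒ the the pop pop the pop pop the pop pop G pop G runs ⇒ the the pop pop the pop pop the pop pop the pop pop G runs ⇒ the the pop pop the pop pop the pop pop the pop pop the pop runs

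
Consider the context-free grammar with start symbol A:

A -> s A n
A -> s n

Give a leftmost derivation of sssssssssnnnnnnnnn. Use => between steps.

A=>sAn=>ssAnn=>sssAnnn=>ssssAnnnn=>sssssAnnnnn=>ssssssAnnnnnn=>sssssssAnnnnnnn=>ssssssssAnnnnnnnn=>sssssssssnnnnnnnnn

A => sAn   [A -> s A n]
sAn => ssAnn   [A -> s A n]
ssAnn => sssAnnn   [A -> s A n]
sssAnnn => ssssAnnnn   [A -> s A n]
ssssAnnnn => sssssAnnnnn   [A -> s A n]
sssssAnnnnn => ssssssAnnnnnn   [A -> s A n]
ssssssAnnnnnn => sssssssAnnnnnnn   [A -> s A n]
sssssssAnnnnnnn => ssssssssAnnnnnnnn   [A -> s A n]
ssssssssAnnnnnnnn => sssssssssnnnnnnnnn   [A -> s n]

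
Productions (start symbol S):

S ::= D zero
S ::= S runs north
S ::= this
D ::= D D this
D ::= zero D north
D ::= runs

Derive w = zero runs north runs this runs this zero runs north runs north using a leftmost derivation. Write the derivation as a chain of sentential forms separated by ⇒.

S ⇒ S runs north   [S ::= S runs north]
S runs north ⇒ S runs north runs north   [S ::= S runs north]
S runs north runs north ⇒ D zero runs north runs north   [S ::= D zero]
D zero runs north runs north ⇒ D D this zero runs north runs north   [D ::= D D this]
D D this zero runs north runs north ⇒ D D this D this zero runs north runs north   [D ::= D D this]
D D this D this zero runs north runs north ⇒ zero D north D this D this zero runs north runs north   [D ::= zero D north]
zero D north D this D this zero runs north runs north ⇒ zero runs north D this D this zero runs north runs north   [D ::= runs]
zero runs north D this D this zero runs north runs north ⇒ zero runs north runs this D this zero runs north runs north   [D ::= runs]
zero runs north runs this D this zero runs north runs north ⇒ zero runs north runs this runs this zero runs north runs north   [D ::= runs]

S ⇒ S runs north ⇒ S runs north runs north ⇒ D zero runs north runs north ⇒ D D this zero runs north runs north ⇒ D D this D this zero runs north runs north ⇒ zero D north D this D this zero runs north runs north ⇒ zero runs north D this D this zero runs north runs north ⇒ zero runs north runs this D this zero runs north runs north ⇒ zero runs north runs this runs this zero runs north runs north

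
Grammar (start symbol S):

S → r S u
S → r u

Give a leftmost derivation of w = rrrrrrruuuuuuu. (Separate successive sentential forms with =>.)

S => rSu => rrSuu => rrrSuuu => rrrrSuuuu => rrrrrSuuuuu => rrrrrrSuuuuuu => rrrrrrruuuuuuu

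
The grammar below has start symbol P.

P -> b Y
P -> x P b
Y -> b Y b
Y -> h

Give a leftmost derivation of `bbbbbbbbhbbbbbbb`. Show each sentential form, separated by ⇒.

P ⇒ bY ⇒ bbYb ⇒ bbbYbb ⇒ bbbbYbbb ⇒ bbbbbYbbbb ⇒ bbbbbbYbbbbb ⇒ bbbbbbbYbbbbbb ⇒ bbbbbbbbYbbbbbbb ⇒ bbbbbbbbhbbbbbbb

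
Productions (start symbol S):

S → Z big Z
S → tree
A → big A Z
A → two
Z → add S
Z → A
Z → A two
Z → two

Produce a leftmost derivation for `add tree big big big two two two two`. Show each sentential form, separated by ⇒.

S ⇒ Z big Z   [S → Z big Z]
Z big Z ⇒ add S big Z   [Z → add S]
add S big Z ⇒ add tree big Z   [S → tree]
add tree big Z ⇒ add tree big A two   [Z → A two]
add tree big A two ⇒ add tree big big A Z two   [A → big A Z]
add tree big big A Z two ⇒ add tree big big big A Z Z two   [A → big A Z]
add tree big big big A Z Z two ⇒ add tree big big big two Z Z two   [A → two]
add tree big big big two Z Z two ⇒ add tree big big big two two Z two   [Z → two]
add tree big big big two two Z two ⇒ add tree big big big two two two two   [Z → two]

S ⇒ Z big Z ⇒ add S big Z ⇒ add tree big Z ⇒ add tree big A two ⇒ add tree big big A Z two ⇒ add tree big big big A Z Z two ⇒ add tree big big big two Z Z two ⇒ add tree big big big two two Z two ⇒ add tree big big big two two two two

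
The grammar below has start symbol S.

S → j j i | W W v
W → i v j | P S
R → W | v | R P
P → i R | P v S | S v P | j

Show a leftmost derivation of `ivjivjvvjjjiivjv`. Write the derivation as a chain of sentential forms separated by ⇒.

S ⇒ WWv ⇒ PSWv ⇒ SvPSWv ⇒ WWvvPSWv ⇒ ivjWvvPSWv ⇒ ivjivjvvPSWv ⇒ ivjivjvvjSWv ⇒ ivjivjvvjjjiWv ⇒ ivjivjvvjjjiivjv

S ⇒ WWv   [S → W W v]
WWv ⇒ PSWv   [W → P S]
PSWv ⇒ SvPSWv   [P → S v P]
SvPSWv ⇒ WWvvPSWv   [S → W W v]
WWvvPSWv ⇒ ivjWvvPSWv   [W → i v j]
ivjWvvPSWv ⇒ ivjivjvvPSWv   [W → i v j]
ivjivjvvPSWv ⇒ ivjivjvvjSWv   [P → j]
ivjivjvvjSWv ⇒ ivjivjvvjjjiWv   [S → j j i]
ivjivjvvjjjiWv ⇒ ivjivjvvjjjiivjv   [W → i v j]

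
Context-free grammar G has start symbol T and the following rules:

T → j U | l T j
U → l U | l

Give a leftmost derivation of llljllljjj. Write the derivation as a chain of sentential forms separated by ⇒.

T ⇒ lTj ⇒ llTjj ⇒ lllTjjj ⇒ llljUjjj ⇒ llljlUjjj ⇒ llljllUjjj ⇒ llljllljjj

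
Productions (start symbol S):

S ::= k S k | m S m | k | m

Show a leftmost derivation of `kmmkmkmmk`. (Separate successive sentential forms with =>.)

S=>kSk=>kmSmk=>kmmSmmk=>kmmkSkmmk=>kmmkmkmmk

S => kSk   [S ::= k S k]
kSk => kmSmk   [S ::= m S m]
kmSmk => kmmSmmk   [S ::= m S m]
kmmSmmk => kmmkSkmmk   [S ::= k S k]
kmmkSkmmk => kmmkmkmmk   [S ::= m]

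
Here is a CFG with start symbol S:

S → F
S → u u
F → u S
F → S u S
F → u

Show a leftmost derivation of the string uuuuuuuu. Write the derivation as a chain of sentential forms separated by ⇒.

S⇒F⇒SuS⇒FuS⇒SuSuS⇒FuSuS⇒uuSuS⇒uuFuS⇒uuuSuS⇒uuuuuuS⇒uuuuuuuu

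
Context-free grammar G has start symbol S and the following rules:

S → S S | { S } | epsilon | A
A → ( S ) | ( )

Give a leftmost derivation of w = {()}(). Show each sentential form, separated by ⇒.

S ⇒ SS   [S → S S]
SS ⇒ {S}S   [S → { S }]
{S}S ⇒ {A}S   [S → A]
{A}S ⇒ {()}S   [A → ( )]
{()}S ⇒ {()}A   [S → A]
{()}A ⇒ {()}()   [A → ( )]

S ⇒ SS ⇒ {S}S ⇒ {A}S ⇒ {()}S ⇒ {()}A ⇒ {()}()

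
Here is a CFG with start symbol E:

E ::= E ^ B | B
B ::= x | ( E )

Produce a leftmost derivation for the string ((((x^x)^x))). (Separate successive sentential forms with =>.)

E=>B=>(E)=>(B)=>((E))=>((B))=>(((E)))=>(((E^B)))=>(((B^B)))=>((((E)^B)))=>((((E^B)^B)))=>((((B^B)^B)))=>((((x^B)^B)))=>((((x^x)^B)))=>((((x^x)^x)))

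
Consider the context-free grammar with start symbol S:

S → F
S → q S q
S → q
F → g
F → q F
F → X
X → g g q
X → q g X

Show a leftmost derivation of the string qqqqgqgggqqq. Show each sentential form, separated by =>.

S => qSq => qqSqq => qqFqq => qqqFqq => qqqXqq => qqqqgXqq => qqqqgqgXqq => qqqqgqgggqqq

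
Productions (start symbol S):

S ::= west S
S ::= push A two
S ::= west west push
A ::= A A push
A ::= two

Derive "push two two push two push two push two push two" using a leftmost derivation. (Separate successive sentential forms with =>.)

S => push A two   [S ::= push A two]
push A two => push A A push two   [A ::= A A push]
push A A push two => push A A push A push two   [A ::= A A push]
push A A push A push two => push A A push A push A push two   [A ::= A A push]
push A A push A push A push two => push A A push A push A push A push two   [A ::= A A push]
push A A push A push A push A push two => push two A push A push A push A push two   [A ::= two]
push two A push A push A push A push two => push two two push A push A push A push two   [A ::= two]
push two two push A push A push A push two => push two two push two push A push A push two   [A ::= two]
push two two push two push A push A push two => push two two push two push two push A push two   [A ::= two]
push two two push two push two push A push two => push two two push two push two push two push two   [A ::= two]

S => push A two => push A A push two => push A A push A push two => push A A push A push A push two => push A A push A push A push A push two => push two A push A push A push A push two => push two two push A push A push A push two => push two two push two push A push A push two => push two two push two push two push A push two => push two two push two push two push two push two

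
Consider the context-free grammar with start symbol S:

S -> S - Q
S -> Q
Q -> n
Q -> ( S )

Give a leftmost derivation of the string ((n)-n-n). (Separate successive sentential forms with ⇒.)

S ⇒ Q ⇒ (S) ⇒ (S-Q) ⇒ (S-Q-Q) ⇒ (Q-Q-Q) ⇒ ((S)-Q-Q) ⇒ ((Q)-Q-Q) ⇒ ((n)-Q-Q) ⇒ ((n)-n-Q) ⇒ ((n)-n-n)

S ⇒ Q   [S -> Q]
Q ⇒ (S)   [Q -> ( S )]
(S) ⇒ (S-Q)   [S -> S - Q]
(S-Q) ⇒ (S-Q-Q)   [S -> S - Q]
(S-Q-Q) ⇒ (Q-Q-Q)   [S -> Q]
(Q-Q-Q) ⇒ ((S)-Q-Q)   [Q -> ( S )]
((S)-Q-Q) ⇒ ((Q)-Q-Q)   [S -> Q]
((Q)-Q-Q) ⇒ ((n)-Q-Q)   [Q -> n]
((n)-Q-Q) ⇒ ((n)-n-Q)   [Q -> n]
((n)-n-Q) ⇒ ((n)-n-n)   [Q -> n]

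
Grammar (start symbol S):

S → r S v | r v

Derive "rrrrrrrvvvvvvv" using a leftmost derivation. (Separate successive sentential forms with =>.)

S => rSv => rrSvv => rrrSvvv => rrrrSvvvv => rrrrrSvvvvv => rrrrrrSvvvvvv => rrrrrrrvvvvvvv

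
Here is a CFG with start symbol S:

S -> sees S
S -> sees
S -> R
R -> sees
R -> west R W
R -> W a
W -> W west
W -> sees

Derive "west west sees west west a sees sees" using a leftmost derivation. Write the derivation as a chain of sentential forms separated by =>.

S => R => west R W => west west R W W => west west W a W W => west west W west a W W => west west W west west a W W => west west sees west west a W W => west west sees west west a sees W => west west sees west west a sees sees

S => R   [S -> R]
R => west R W   [R -> west R W]
west R W => west west R W W   [R -> west R W]
west west R W W => west west W a W W   [R -> W a]
west west W a W W => west west W west a W W   [W -> W west]
west west W west a W W => west west W west west a W W   [W -> W west]
west west W west west a W W => west west sees west west a W W   [W -> sees]
west west sees west west a W W => west west sees west west a sees W   [W -> sees]
west west sees west west a sees W => west west sees west west a sees sees   [W -> sees]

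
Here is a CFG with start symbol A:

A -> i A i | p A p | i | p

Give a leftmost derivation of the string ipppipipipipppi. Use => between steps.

A => iAi   [A -> i A i]
iAi => ipApi   [A -> p A p]
ipApi => ippAppi   [A -> p A p]
ippAppi => ipppApppi   [A -> p A p]
ipppApppi => ipppiAipppi   [A -> i A i]
ipppiAipppi => ipppipApipppi   [A -> p A p]
ipppipApipppi => ipppipiAipipppi   [A -> i A i]
ipppipiAipipppi => ipppipipipipppi   [A -> p]

A => iAi => ipApi => ippAppi => ipppApppi => ipppiAipppi => ipppipApipppi => ipppipiAipipppi => ipppipipipipppi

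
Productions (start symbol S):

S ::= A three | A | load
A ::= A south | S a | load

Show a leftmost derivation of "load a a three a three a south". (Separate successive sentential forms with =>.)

S => A   [S ::= A]
A => A south   [A ::= A south]
A south => S a south   [A ::= S a]
S a south => A three a south   [S ::= A three]
A three a south => S a three a south   [A ::= S a]
S a three a south => A three a three a south   [S ::= A three]
A three a three a south => S a three a three a south   [A ::= S a]
S a three a three a south => A a three a three a south   [S ::= A]
A a three a three a south => S a a three a three a south   [A ::= S a]
S a a three a three a south => load a a three a three a south   [S ::= load]

S => A => A south => S a south => A three a south => S a three a south => A three a three a south => S a three a three a south => A a three a three a south => S a a three a three a south => load a a three a three a south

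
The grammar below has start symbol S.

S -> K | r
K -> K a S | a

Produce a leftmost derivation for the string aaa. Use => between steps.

S=>K=>KaS=>aaS=>aaK=>aaa

S => K   [S -> K]
K => KaS   [K -> K a S]
KaS => aaS   [K -> a]
aaS => aaK   [S -> K]
aaK => aaa   [K -> a]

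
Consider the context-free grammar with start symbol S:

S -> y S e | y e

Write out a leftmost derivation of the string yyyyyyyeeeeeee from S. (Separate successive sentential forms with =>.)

S => ySe   [S -> y S e]
ySe => yySee   [S -> y S e]
yySee => yyySeee   [S -> y S e]
yyySeee => yyyySeeee   [S -> y S e]
yyyySeeee => yyyyySeeeee   [S -> y S e]
yyyyySeeeee => yyyyyySeeeeee   [S -> y S e]
yyyyyySeeeeee => yyyyyyyeeeeeee   [S -> y e]

S => ySe => yySee => yyySeee => yyyySeeee => yyyyySeeeee => yyyyyySeeeeee => yyyyyyyeeeeeee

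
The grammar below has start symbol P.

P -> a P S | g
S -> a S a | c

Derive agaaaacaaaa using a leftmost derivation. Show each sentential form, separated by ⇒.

P ⇒ aPS ⇒ agS ⇒ agaSa ⇒ agaaSaa ⇒ agaaaSaaa ⇒ agaaaaSaaaa ⇒ agaaaacaaaa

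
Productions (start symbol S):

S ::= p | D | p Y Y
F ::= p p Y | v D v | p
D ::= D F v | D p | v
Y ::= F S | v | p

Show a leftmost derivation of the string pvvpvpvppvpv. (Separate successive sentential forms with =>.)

S=>pYY=>pFSY=>pvDvSY=>pvDpvSY=>pvDppvSY=>pvDFvppvSY=>pvDFvFvppvSY=>pvvFvFvppvSY=>pvvpvFvppvSY=>pvvpvpvppvSY=>pvvpvpvppvpY=>pvvpvpvppvpv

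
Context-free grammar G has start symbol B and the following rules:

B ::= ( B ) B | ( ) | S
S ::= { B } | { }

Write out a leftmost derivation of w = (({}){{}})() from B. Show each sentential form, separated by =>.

B => (B)B => ((B)B)B => ((S)B)B => (({})B)B => (({})S)B => (({}){B})B => (({}){S})B => (({}){{}})B => (({}){{}})()

B => (B)B   [B ::= ( B ) B]
(B)B => ((B)B)B   [B ::= ( B ) B]
((B)B)B => ((S)B)B   [B ::= S]
((S)B)B => (({})B)B   [S ::= { }]
(({})B)B => (({})S)B   [B ::= S]
(({})S)B => (({}){B})B   [S ::= { B }]
(({}){B})B => (({}){S})B   [B ::= S]
(({}){S})B => (({}){{}})B   [S ::= { }]
(({}){{}})B => (({}){{}})()   [B ::= ( )]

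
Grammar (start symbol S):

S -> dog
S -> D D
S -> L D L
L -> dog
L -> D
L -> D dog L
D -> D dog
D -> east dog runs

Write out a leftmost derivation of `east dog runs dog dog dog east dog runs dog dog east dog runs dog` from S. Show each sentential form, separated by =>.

S => L D L => D dog L D L => D dog dog L D L => D dog dog dog L D L => east dog runs dog dog dog L D L => east dog runs dog dog dog D dog L D L => east dog runs dog dog dog east dog runs dog L D L => east dog runs dog dog dog east dog runs dog dog D L => east dog runs dog dog dog east dog runs dog dog east dog runs L => east dog runs dog dog dog east dog runs dog dog east dog runs dog

S => L D L   [S -> L D L]
L D L => D dog L D L   [L -> D dog L]
D dog L D L => D dog dog L D L   [D -> D dog]
D dog dog L D L => D dog dog dog L D L   [D -> D dog]
D dog dog dog L D L => east dog runs dog dog dog L D L   [D -> east dog runs]
east dog runs dog dog dog L D L => east dog runs dog dog dog D dog L D L   [L -> D dog L]
east dog runs dog dog dog D dog L D L => east dog runs dog dog dog east dog runs dog L D L   [D -> east dog runs]
east dog runs dog dog dog east dog runs dog L D L => east dog runs dog dog dog east dog runs dog dog D L   [L -> dog]
east dog runs dog dog dog east dog runs dog dog D L => east dog runs dog dog dog east dog runs dog dog east dog runs L   [D -> east dog runs]
east dog runs dog dog dog east dog runs dog dog east dog runs L => east dog runs dog dog dog east dog runs dog dog east dog runs dog   [L -> dog]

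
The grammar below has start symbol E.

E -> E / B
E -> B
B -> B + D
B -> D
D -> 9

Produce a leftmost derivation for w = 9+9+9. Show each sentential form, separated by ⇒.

E ⇒ B   [E -> B]
B ⇒ B+D   [B -> B + D]
B+D ⇒ B+D+D   [B -> B + D]
B+D+D ⇒ D+D+D   [B -> D]
D+D+D ⇒ 9+D+D   [D -> 9]
9+D+D ⇒ 9+9+D   [D -> 9]
9+9+D ⇒ 9+9+9   [D -> 9]

E⇒B⇒B+D⇒B+D+D⇒D+D+D⇒9+D+D⇒9+9+D⇒9+9+9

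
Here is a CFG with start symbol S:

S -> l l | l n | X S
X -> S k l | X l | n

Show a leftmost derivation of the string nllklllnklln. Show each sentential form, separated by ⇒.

S ⇒ XS   [S -> X S]
XS ⇒ SklS   [X -> S k l]
SklS ⇒ XSklS   [S -> X S]
XSklS ⇒ XlSklS   [X -> X l]
XlSklS ⇒ SkllSklS   [X -> S k l]
SkllSklS ⇒ XSkllSklS   [S -> X S]
XSkllSklS ⇒ nSkllSklS   [X -> n]
nSkllSklS ⇒ nllkllSklS   [S -> l l]
nllkllSklS ⇒ nllklllnklS   [S -> l n]
nllklllnklS ⇒ nllklllnklln   [S -> l n]

S ⇒ XS ⇒ SklS ⇒ XSklS ⇒ XlSklS ⇒ SkllSklS ⇒ XSkllSklS ⇒ nSkllSklS ⇒ nllkllSklS ⇒ nllklllnklS ⇒ nllklllnklln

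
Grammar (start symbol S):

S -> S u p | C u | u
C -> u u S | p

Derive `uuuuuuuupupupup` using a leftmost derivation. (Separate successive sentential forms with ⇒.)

S ⇒ Sup   [S -> S u p]
Sup ⇒ Supup   [S -> S u p]
Supup ⇒ Supupup   [S -> S u p]
Supupup ⇒ Supupupup   [S -> S u p]
Supupupup ⇒ Cuupupupup   [S -> C u]
Cuupupupup ⇒ uuSuupupupup   [C -> u u S]
uuSuupupupup ⇒ uuCuuupupupup   [S -> C u]
uuCuuupupupup ⇒ uuuuSuuupupupup   [C -> u u S]
uuuuSuuupupupup ⇒ uuuuuuuupupupup   [S -> u]

S ⇒ Sup ⇒ Supup ⇒ Supupup ⇒ Supupupup ⇒ Cuupupupup ⇒ uuSuupupupup ⇒ uuCuuupupupup ⇒ uuuuSuuupupupup ⇒ uuuuuuuupupupup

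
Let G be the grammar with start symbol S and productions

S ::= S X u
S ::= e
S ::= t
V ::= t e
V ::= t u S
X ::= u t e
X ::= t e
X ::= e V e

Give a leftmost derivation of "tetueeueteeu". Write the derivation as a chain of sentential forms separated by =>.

S => SXu   [S ::= S X u]
SXu => SXuXu   [S ::= S X u]
SXuXu => tXuXu   [S ::= t]
tXuXu => teVeuXu   [X ::= e V e]
teVeuXu => tetuSeuXu   [V ::= t u S]
tetuSeuXu => tetueeuXu   [S ::= e]
tetueeuXu => tetueeueVeu   [X ::= e V e]
tetueeueVeu => tetueeueteeu   [V ::= t e]

S=>SXu=>SXuXu=>tXuXu=>teVeuXu=>tetuSeuXu=>tetueeuXu=>tetueeueVeu=>tetueeueteeu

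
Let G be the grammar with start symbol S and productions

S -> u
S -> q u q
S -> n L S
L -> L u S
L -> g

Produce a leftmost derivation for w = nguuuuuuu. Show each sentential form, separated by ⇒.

S ⇒ nLS   [S -> n L S]
nLS ⇒ nLuSS   [L -> L u S]
nLuSS ⇒ nLuSuSS   [L -> L u S]
nLuSuSS ⇒ nLuSuSuSS   [L -> L u S]
nLuSuSuSS ⇒ nguSuSuSS   [L -> g]
nguSuSuSS ⇒ nguuuSuSS   [S -> u]
nguuuSuSS ⇒ nguuuuuSS   [S -> u]
nguuuuuSS ⇒ nguuuuuuS   [S -> u]
nguuuuuuS ⇒ nguuuuuuu   [S -> u]

S ⇒ nLS ⇒ nLuSS ⇒ nLuSuSS ⇒ nLuSuSuSS ⇒ nguSuSuSS ⇒ nguuuSuSS ⇒ nguuuuuSS ⇒ nguuuuuuS ⇒ nguuuuuuu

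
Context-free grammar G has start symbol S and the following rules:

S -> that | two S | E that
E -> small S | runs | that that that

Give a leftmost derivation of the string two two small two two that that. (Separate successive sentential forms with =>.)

S => two S => two two S => two two E that => two two small S that => two two small two S that => two two small two two S that => two two small two two that that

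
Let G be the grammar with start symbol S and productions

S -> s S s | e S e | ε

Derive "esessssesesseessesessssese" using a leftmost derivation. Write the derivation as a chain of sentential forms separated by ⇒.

S ⇒ eSe   [S -> e S e]
eSe ⇒ esSse   [S -> s S s]
esSse ⇒ eseSese   [S -> e S e]
eseSese ⇒ esesSsese   [S -> s S s]
esesSsese ⇒ esessSssese   [S -> s S s]
esessSssese ⇒ esesssSsssese   [S -> s S s]
esesssSsssese ⇒ esessssSssssese   [S -> s S s]
esessssSssssese ⇒ esesssseSessssese   [S -> e S e]
esesssseSessssese ⇒ esessssesSsessssese   [S -> s S s]
esessssesSsessssese ⇒ esesssseseSesessssese   [S -> e S e]
esesssseseSesessssese ⇒ esessssesesSsesessssese   [S -> s S s]
esessssesesSsesessssese ⇒ esessssesessSssesessssese   [S -> s S s]
esessssesessSssesessssese ⇒ esessssesesseSessesessssese   [S -> e S e]
esessssesesseSessesessssese ⇒ esessssesesseessesessssese   [S -> ε]

S ⇒ eSe ⇒ esSse ⇒ eseSese ⇒ esesSsese ⇒ esessSssese ⇒ esesssSsssese ⇒ esessssSssssese ⇒ esesssseSessssese ⇒ esessssesSsessssese ⇒ esesssseseSesessssese ⇒ esessssesesSsesessssese ⇒ esessssesessSssesessssese ⇒ esessssesesseSessesessssese ⇒ esessssesesseessesessssese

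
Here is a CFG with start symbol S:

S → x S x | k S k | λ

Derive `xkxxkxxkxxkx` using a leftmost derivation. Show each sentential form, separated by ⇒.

S ⇒ xSx   [S → x S x]
xSx ⇒ xkSkx   [S → k S k]
xkSkx ⇒ xkxSxkx   [S → x S x]
xkxSxkx ⇒ xkxxSxxkx   [S → x S x]
xkxxSxxkx ⇒ xkxxkSkxxkx   [S → k S k]
xkxxkSkxxkx ⇒ xkxxkxSxkxxkx   [S → x S x]
xkxxkxSxkxxkx ⇒ xkxxkxxkxxkx   [S → λ]

S⇒xSx⇒xkSkx⇒xkxSxkx⇒xkxxSxxkx⇒xkxxkSkxxkx⇒xkxxkxSxkxxkx⇒xkxxkxxkxxkx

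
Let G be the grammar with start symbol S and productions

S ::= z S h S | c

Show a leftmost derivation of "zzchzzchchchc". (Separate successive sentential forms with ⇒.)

S ⇒ zShS ⇒ zzShShS ⇒ zzchShS ⇒ zzchzShShS ⇒ zzchzzShShShS ⇒ zzchzzchShShS ⇒ zzchzzchchShS ⇒ zzchzzchchchS ⇒ zzchzzchchchc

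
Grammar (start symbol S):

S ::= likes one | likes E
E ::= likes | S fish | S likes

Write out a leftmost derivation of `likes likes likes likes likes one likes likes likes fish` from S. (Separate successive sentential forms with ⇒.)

S ⇒ likes E   [S ::= likes E]
likes E ⇒ likes S fish   [E ::= S fish]
likes S fish ⇒ likes likes E fish   [S ::= likes E]
likes likes E fish ⇒ likes likes S likes fish   [E ::= S likes]
likes likes S likes fish ⇒ likes likes likes E likes fish   [S ::= likes E]
likes likes likes E likes fish ⇒ likes likes likes S likes likes fish   [E ::= S likes]
likes likes likes S likes likes fish ⇒ likes likes likes likes E likes likes fish   [S ::= likes E]
likes likes likes likes E likes likes fish ⇒ likes likes likes likes S likes likes likes fish   [E ::= S likes]
likes likes likes likes S likes likes likes fish ⇒ likes likes likes likes likes one likes likes likes fish   [S ::= likes one]

S ⇒ likes E ⇒ likes S fish ⇒ likes likes E fish ⇒ likes likes S likes fish ⇒ likes likes likes E likes fish ⇒ likes likes likes S likes likes fish ⇒ likes likes likes likes E likes likes fish ⇒ likes likes likes likes S likes likes likes fish ⇒ likes likes likes likes likes one likes likes likes fish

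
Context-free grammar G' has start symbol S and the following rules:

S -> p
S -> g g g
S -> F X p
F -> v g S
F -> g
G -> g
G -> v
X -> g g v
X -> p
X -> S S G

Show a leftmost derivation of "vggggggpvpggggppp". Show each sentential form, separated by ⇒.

S ⇒ FXp   [S -> F X p]
FXp ⇒ vgSXp   [F -> v g S]
vgSXp ⇒ vgFXpXp   [S -> F X p]
vgFXpXp ⇒ vggXpXp   [F -> g]
vggXpXp ⇒ vggSSGpXp   [X -> S S G]
vggSSGpXp ⇒ vggFXpSGpXp   [S -> F X p]
vggFXpSGpXp ⇒ vgggXpSGpXp   [F -> g]
vgggXpSGpXp ⇒ vgggSSGpSGpXp   [X -> S S G]
vgggSSGpSGpXp ⇒ vggggggSGpSGpXp   [S -> g g g]
vggggggSGpSGpXp ⇒ vggggggpGpSGpXp   [S -> p]
vggggggpGpSGpXp ⇒ vggggggpvpSGpXp   [G -> v]
vggggggpvpSGpXp ⇒ vggggggpvpgggGpXp   [S -> g g g]
vggggggpvpgggGpXp ⇒ vggggggpvpggggpXp   [G -> g]
vggggggpvpggggpXp ⇒ vggggggpvpggggppp   [X -> p]

S⇒FXp⇒vgSXp⇒vgFXpXp⇒vggXpXp⇒vggSSGpXp⇒vggFXpSGpXp⇒vgggXpSGpXp⇒vgggSSGpSGpXp⇒vggggggSGpSGpXp⇒vggggggpGpSGpXp⇒vggggggpvpSGpXp⇒vggggggpvpgggGpXp⇒vggggggpvpggggpXp⇒vggggggpvpggggppp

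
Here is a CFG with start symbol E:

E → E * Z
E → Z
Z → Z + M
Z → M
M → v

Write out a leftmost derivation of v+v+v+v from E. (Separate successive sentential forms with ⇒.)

E ⇒ Z ⇒ Z+M ⇒ Z+M+M ⇒ Z+M+M+M ⇒ M+M+M+M ⇒ v+M+M+M ⇒ v+v+M+M ⇒ v+v+v+M ⇒ v+v+v+v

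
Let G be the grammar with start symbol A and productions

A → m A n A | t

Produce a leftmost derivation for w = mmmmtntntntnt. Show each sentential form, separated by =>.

A => mAnA => mmAnAnA => mmmAnAnAnA => mmmmAnAnAnAnA => mmmmtnAnAnAnA => mmmmtntnAnAnA => mmmmtntntnAnA => mmmmtntntntnA => mmmmtntntntnt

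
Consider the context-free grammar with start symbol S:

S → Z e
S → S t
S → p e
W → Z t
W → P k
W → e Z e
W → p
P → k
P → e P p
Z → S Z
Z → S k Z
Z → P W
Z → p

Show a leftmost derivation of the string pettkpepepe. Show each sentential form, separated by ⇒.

S ⇒ Ze   [S → Z e]
Ze ⇒ SZe   [Z → S Z]
SZe ⇒ ZeZe   [S → Z e]
ZeZe ⇒ SZeZe   [Z → S Z]
SZeZe ⇒ ZeZeZe   [S → Z e]
ZeZeZe ⇒ SkZeZeZe   [Z → S k Z]
SkZeZeZe ⇒ StkZeZeZe   [S → S t]
StkZeZeZe ⇒ SttkZeZeZe   [S → S t]
SttkZeZeZe ⇒ pettkZeZeZe   [S → p e]
pettkZeZeZe ⇒ pettkpeZeZe   [Z → p]
pettkpeZeZe ⇒ pettkpepeZe   [Z → p]
pettkpepeZe ⇒ pettkpepepe   [Z → p]

S ⇒ Ze ⇒ SZe ⇒ ZeZe ⇒ SZeZe ⇒ ZeZeZe ⇒ SkZeZeZe ⇒ StkZeZeZe ⇒ SttkZeZeZe ⇒ pettkZeZeZe ⇒ pettkpeZeZe ⇒ pettkpepeZe ⇒ pettkpepepe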